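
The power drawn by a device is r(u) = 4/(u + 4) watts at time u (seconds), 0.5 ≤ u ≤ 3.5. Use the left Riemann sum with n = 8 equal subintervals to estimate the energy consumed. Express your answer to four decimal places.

Δu = (3.5 − 0.5)/8 = 0.375.
Left endpoints: 0.5, 0.875, 1.25, 1.625, 2, 2.375, 2.75, 3.125.
r(0.5) = 8/9, r(0.875) = 32/39, r(1.25) = 16/21, r(1.625) = 32/45, r(2) = 2/3, r(2.375) = 32/51, r(2.75) = 16/27, r(3.125) = 32/57.
Sum = Δu · [r(0.5) + r(0.875) + r(1.25) + ...].
Sum ≈ 2.1114.

2.1114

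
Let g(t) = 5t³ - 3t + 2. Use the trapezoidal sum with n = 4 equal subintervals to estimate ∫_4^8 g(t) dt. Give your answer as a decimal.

4796

Δt = (8 − 4)/4 = 1.
g(4) = 310, g(5) = 612, g(6) = 1064, g(7) = 1696, g(8) = 2538.
T_4 = (Δt/2)·[g(t_0) + 2g(t_1) + 2g(t_2) + 2g(t_3) + g(t_4)].
Sum = 4796.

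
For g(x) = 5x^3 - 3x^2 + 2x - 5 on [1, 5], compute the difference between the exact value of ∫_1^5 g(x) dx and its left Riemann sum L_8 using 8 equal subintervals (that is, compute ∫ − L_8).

Exact integral: ∫_1^5 g(x) dx = 660.
L_8 = 528.
Error = 660 − 528 = 132.

132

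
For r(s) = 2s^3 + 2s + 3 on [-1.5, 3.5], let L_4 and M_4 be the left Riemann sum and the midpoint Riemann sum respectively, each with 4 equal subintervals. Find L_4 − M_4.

-52.34375

L_4 = 41.25.
M_4 = 93.59375.
L_4 − M_4 = -52.34375.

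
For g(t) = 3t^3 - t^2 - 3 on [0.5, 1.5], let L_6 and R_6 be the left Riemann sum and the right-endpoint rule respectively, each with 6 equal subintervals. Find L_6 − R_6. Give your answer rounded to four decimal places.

-1.2917

L_6 ≈ -0.942130.
R_6 ≈ 0.349537.
L_6 − R_6 ≈ -1.2917.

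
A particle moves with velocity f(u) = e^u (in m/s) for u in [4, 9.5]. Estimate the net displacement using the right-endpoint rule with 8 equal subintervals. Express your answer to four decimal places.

18398.7469

Δu = (9.5 − 4)/8 = 0.6875.
Right endpoints: 4.6875, 5.375, 6.0625, 6.75, 7.4375, 8.125, 8.8125, 9.5.
f(4.6875) ≈ 108.5814, f(5.375) ≈ 215.9399, f(6.0625) ≈ 429.4477, f(6.75) ≈ 854.0588, f(7.4375) ≈ 1698.4987, f(8.125) ≈ 3377.8679, f(8.8125) ≈ 6717.6925, f(9.5) ≈ 13359.7268.
Sum = Δu · [f(4.6875) + f(5.375) + f(6.0625) + ...].
Sum ≈ 18398.7469.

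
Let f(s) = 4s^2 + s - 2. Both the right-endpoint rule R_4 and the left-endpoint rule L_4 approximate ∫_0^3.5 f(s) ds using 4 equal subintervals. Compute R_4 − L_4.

R_4 = 81.046875.
L_4 = 35.109375.
R_4 − L_4 = 45.9375.

45.9375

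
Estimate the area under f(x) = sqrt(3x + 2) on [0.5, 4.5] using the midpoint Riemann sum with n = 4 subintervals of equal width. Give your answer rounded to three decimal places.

Δx = (4.5 − 0.5)/4 = 1.
Midpoints: 1, 2, 3, 4.
f(1) ≈ 2.236, f(2) ≈ 2.828, f(3) ≈ 3.317, f(4) ≈ 3.742.
Sum = Δx · [f(1) + f(2) + f(3) + f(4)].
Sum ≈ 12.123.

12.123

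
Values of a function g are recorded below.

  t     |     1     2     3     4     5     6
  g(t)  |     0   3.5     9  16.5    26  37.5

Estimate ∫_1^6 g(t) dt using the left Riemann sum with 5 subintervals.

55

Δt = 1.
Sum = 1·[0 + 3.5 + 9 + 16.5 + 26] = 55.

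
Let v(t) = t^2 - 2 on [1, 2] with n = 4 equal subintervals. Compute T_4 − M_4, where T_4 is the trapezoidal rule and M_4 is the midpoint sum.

T_4 = 0.34375.
M_4 = 0.328125.
T_4 − M_4 = 0.015625.

0.015625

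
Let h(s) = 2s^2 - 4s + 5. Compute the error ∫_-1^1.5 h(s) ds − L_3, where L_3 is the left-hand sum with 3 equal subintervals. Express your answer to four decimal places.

Exact integral: ∫_-1^1.5 h(s) ds ≈ 12.916667.
L_3 ≈ 16.620370.
Error ≈ 12.916667 − 16.620370 ≈ -3.7037.

-3.7037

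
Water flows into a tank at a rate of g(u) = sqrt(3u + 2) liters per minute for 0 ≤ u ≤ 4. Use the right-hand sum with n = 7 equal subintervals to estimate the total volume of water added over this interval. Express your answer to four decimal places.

Δu = (4 − 0)/7 = 4/7.
Right endpoints: 4/7, 8/7, 12/7, 16/7, 20/7, 24/7, 4.
g(4/7) ≈ 1.9272, g(8/7) ≈ 2.3299, g(12/7) ≈ 2.6726, g(16/7) ≈ 2.9761, g(20/7) ≈ 3.2514, g(24/7) ≈ 3.5051, g(4) ≈ 3.7417.
Sum = Δu · [g(4/7) + g(8/7) + g(12/7) + ...].
Sum ≈ 11.6594.

11.6594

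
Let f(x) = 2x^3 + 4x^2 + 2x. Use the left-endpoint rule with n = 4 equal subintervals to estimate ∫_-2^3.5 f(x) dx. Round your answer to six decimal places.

Δx = (3.5 − (-2))/4 = 1.375.
Left endpoints: -2, -0.625, 0.75, 2.125.
f(-2) = -4, f(-0.625) = -0.17578125, f(0.75) = 4.59375, f(2.125) = 41.50390625.
Sum = Δx · [f(-2) + f(-0.625) + f(0.75) + f(2.125)].
Sum ≈ 57.642578.

57.642578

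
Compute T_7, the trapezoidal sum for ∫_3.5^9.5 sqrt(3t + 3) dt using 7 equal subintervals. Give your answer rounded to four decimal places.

28.2561

Δt = (9.5 − 3.5)/7 = 6/7.
f(3.5) ≈ 3.6742, f(61/14) ≈ 4.0089, f(73/14) ≈ 4.3177, f(85/14) ≈ 4.6059, f(97/14) ≈ 4.8771, f(109/14) ≈ 5.1339, f(121/14) ≈ 5.3785, f(9.5) ≈ 5.6125.
T_7 = (Δt/2)·[f(t_0) + 2f(t_1) + ... + 2f(t_{6}) + f(t_7)].
Sum ≈ 28.2561.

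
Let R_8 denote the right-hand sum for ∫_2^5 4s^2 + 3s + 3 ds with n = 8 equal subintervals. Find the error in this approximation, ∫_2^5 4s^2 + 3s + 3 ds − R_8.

Exact integral: ∫_2^5 f(s) ds = 196.5.
R_8 = 214.21875.
Error = 196.5 − 214.21875 = -17.71875.

-17.71875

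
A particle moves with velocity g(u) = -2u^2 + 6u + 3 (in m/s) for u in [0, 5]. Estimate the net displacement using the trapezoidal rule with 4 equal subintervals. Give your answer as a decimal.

4.0625

Δu = (5 − 0)/4 = 1.25.
g(0) = 3, g(1.25) = 7.375, g(2.5) = 5.5, g(3.75) = -2.625, g(5) = -17.
T_4 = (Δu/2)·[g(u_0) + 2g(u_1) + 2g(u_2) + 2g(u_3) + g(u_4)].
Sum = 4.0625.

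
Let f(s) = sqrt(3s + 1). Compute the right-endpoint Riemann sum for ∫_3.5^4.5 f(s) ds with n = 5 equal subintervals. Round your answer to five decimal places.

3.64506

Δs = (4.5 − 3.5)/5 = 0.2.
Right endpoints: 3.7, 3.9, 4.1, 4.3, 4.5.
f(3.7) ≈ 3.47851, f(3.9) ≈ 3.56371, f(4.1) ≈ 3.64692, f(4.3) ≈ 3.72827, f(4.5) ≈ 3.80789.
Sum = Δs · [f(3.7) + f(3.9) + f(4.1) + f(4.3) + f(4.5)].
Sum ≈ 3.64506.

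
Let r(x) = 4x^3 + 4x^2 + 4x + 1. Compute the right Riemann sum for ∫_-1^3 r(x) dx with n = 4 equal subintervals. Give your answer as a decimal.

228

Δx = (3 − (-1))/4 = 1.
Right endpoints: 0, 1, 2, 3.
r(0) = 1, r(1) = 13, r(2) = 57, r(3) = 157.
Sum = Δx · [r(0) + r(1) + r(2) + r(3)].
Sum = 228.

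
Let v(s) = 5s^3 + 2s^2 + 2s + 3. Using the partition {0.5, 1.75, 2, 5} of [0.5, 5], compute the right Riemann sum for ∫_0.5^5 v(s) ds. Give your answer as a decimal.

Subinterval widths: 1.25, 0.25, 3.
Right endpoints: 1.75, 2, 5.
v(1.75) = 39.421875, v(2) = 55, v(5) = 688.
Sum = Σ Δs_i · v(s_i).
Sum = 2127.02734375.

2127.02734375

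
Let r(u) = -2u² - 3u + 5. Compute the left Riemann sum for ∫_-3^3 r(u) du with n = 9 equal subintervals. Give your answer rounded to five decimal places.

-0.88889

Δu = (3 − (-3))/9 = 2/3.
Left endpoints: -3, -7/3, -5/3, -1, -1/3, 1/3, 1, 5/3, 7/3.
r(-3) = -4, r(-7/3) = 10/9, r(-5/3) = 40/9, r(-1) = 6, r(-1/3) = 52/9, r(1/3) = 34/9, r(1) = 0, r(5/3) = -50/9, r(7/3) = -116/9.
Sum = Δu · [r(-3) + r(-7/3) + r(-5/3) + ...].
Sum ≈ -0.88889.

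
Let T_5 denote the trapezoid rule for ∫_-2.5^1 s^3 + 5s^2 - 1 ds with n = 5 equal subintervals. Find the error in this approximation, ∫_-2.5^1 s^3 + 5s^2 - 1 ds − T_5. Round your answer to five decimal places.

Exact integral: ∫_-2.5^1 f(s) ds ≈ 14.6927083.
T_5 = 15.47875.
Error ≈ 14.6927083 − 15.47875 ≈ -0.78604.

-0.78604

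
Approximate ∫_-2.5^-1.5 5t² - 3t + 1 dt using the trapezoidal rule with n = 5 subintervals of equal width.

27.45

Δt = (-1.5 − (-2.5))/5 = 0.2.
f(-2.5) = 39.75, f(-2.3) = 34.35, f(-2.1) = 29.35, f(-1.9) = 24.75, f(-1.7) = 20.55, f(-1.5) = 16.75.
T_5 = (Δt/2)·[f(t_0) + 2f(t_1) + ... + 2f(t_{4}) + f(t_5)].
Sum = 27.45.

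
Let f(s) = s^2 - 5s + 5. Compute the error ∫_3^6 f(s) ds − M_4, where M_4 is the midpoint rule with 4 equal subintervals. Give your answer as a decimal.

Exact integral: ∫_3^6 f(s) ds = 10.5.
M_4 = 10.359375.
Error = 10.5 − 10.359375 = 0.140625.

0.140625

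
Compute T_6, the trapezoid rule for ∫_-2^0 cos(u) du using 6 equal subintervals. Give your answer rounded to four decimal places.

0.9009

Δu = (0 − (-2))/6 = 1/3.
f(-2) ≈ -0.4161, f(-5/3) ≈ -0.0957, f(-4/3) ≈ 0.2352, f(-1) ≈ 0.5403, f(-2/3) ≈ 0.7859, f(-1/3) ≈ 0.9450, f(0) ≈ 1.0000.
T_6 = (Δu/2)·[f(u_0) + 2f(u_1) + ... + 2f(u_{5}) + f(u_6)].
Sum ≈ 0.9009.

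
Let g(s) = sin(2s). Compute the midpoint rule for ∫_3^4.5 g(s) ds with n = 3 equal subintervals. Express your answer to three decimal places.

0.976

Δs = (4.5 − 3)/3 = 0.5.
Midpoints: 3.25, 3.75, 4.25.
g(3.25) ≈ 0.215, g(3.75) ≈ 0.938, g(4.25) ≈ 0.798.
Sum = Δs · [g(3.25) + g(3.75) + g(4.25)].
Sum ≈ 0.976.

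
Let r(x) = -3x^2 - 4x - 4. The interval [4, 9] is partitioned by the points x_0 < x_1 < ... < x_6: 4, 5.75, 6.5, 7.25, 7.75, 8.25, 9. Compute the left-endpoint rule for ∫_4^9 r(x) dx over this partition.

-715.03125

Subinterval widths: 1.75, 0.75, 0.75, 0.5, 0.5, 0.75.
Left endpoints: 4, 5.75, 6.5, 7.25, 7.75, 8.25.
r(4) = -68, r(5.75) = -126.1875, r(6.5) = -156.75, r(7.25) = -190.6875, r(7.75) = -215.1875, r(8.25) = -241.1875.
Sum = Σ Δx_i · r(x_i).
Sum = -715.03125.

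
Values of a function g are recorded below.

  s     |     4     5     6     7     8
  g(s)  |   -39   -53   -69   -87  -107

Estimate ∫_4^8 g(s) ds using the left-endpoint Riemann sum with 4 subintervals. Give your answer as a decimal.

-248

Δs = 1.
Sum = 1·[(-39) + (-53) + (-69) + (-87)] = -248.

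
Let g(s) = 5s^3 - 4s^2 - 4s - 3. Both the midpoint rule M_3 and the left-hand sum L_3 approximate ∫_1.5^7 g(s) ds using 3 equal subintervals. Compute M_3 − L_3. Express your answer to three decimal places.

M_3 ≈ 2340.04311.
L_3 ≈ 1251.14815.
M_3 − L_3 ≈ 1088.895.

1088.895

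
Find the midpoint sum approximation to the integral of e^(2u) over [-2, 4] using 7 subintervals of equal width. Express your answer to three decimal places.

1322.480

Δu = (4 − (-2))/7 = 6/7.
Midpoints: -11/7, -5/7, 1/7, 1, 13/7, 19/7, 25/7.
f(-11/7) ≈ 0.043, f(-5/7) ≈ 0.240, f(1/7) ≈ 1.331, f(1) ≈ 7.389, f(13/7) ≈ 41.029, f(19/7) ≈ 227.824, f(25/7) ≈ 1265.038.
Sum = Δu · [f(-11/7) + f(-5/7) + f(1/7) + ...].
Sum ≈ 1322.480.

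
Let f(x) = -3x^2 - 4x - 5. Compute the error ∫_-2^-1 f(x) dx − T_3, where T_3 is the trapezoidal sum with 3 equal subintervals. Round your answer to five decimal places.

Exact integral: ∫_-2^-1 f(x) dx = -6.
T_3 ≈ -6.0555556.
Error ≈ -6 − (-6.0555556) ≈ 0.05556.

0.05556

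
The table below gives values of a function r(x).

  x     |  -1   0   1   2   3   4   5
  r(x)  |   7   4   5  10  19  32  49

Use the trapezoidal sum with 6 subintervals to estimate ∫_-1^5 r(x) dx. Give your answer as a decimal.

98

Δx = 1.
T_6 = (1/2)·[7 + 2·4 + 2·5 + 2·10 + 2·19 + 2·32 + 49] = 98.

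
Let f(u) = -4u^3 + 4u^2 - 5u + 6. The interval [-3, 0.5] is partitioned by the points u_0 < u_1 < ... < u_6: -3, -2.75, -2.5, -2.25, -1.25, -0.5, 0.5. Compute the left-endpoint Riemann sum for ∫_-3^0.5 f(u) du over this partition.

Subinterval widths: 0.25, 0.25, 0.25, 1, 0.75, 1.
Left endpoints: -3, -2.75, -2.5, -2.25, -1.25, -0.5.
f(-3) = 165, f(-2.75) = 133.1875, f(-2.5) = 106, f(-2.25) = 83.0625, f(-1.25) = 26.3125, f(-0.5) = 10.
Sum = Σ Δu_i · f(u_i).
Sum = 213.84375.

213.84375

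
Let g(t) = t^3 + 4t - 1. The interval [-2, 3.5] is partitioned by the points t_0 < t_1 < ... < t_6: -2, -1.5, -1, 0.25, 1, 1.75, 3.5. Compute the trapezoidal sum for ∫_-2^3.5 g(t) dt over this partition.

Subinterval widths: 0.5, 0.5, 1.25, 0.75, 0.75, 1.75.
g(-2) = -17, g(-1.5) = -10.375, g(-1) = -6, g(0.25) = 0.015625, g(1) = 4, g(1.75) = 11.359375, g(3.5) = 55.875.
On each subinterval the trapezoid contributes (Δt_i/2)·[g(t_{i-1}) + g(t_i)].
Sum = 51.41796875.

51.41796875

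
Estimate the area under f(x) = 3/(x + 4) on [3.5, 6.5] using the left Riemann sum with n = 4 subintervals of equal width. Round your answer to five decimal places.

Δx = (6.5 − 3.5)/4 = 0.75.
Left endpoints: 3.5, 4.25, 5, 5.75.
f(3.5) = 0.4, f(4.25) = 4/11, f(5) = 1/3, f(5.75) = 4/13.
Sum = Δx · [f(3.5) + f(4.25) + f(5) + f(5.75)].
Sum ≈ 1.05350.

1.05350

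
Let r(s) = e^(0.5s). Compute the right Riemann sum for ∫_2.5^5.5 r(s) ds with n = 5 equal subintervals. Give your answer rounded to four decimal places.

Δs = (5.5 − 2.5)/5 = 0.6.
Right endpoints: 3.1, 3.7, 4.3, 4.9, 5.5.
r(3.1) ≈ 4.7115, r(3.7) ≈ 6.3598, r(4.3) ≈ 8.5849, r(4.9) ≈ 11.5883, r(5.5) ≈ 15.6426.
Sum = Δs · [r(3.1) + r(3.7) + r(4.3) + r(4.9) + r(5.5)].
Sum ≈ 28.1323.

28.1323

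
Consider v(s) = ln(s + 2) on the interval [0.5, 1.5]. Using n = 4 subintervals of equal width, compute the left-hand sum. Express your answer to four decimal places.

Δs = (1.5 − 0.5)/4 = 0.25.
Left endpoints: 0.5, 0.75, 1, 1.25.
v(0.5) ≈ 0.9163, v(0.75) ≈ 1.0116, v(1) ≈ 1.0986, v(1.25) ≈ 1.1787.
Sum = Δs · [v(0.5) + v(0.75) + v(1) + v(1.25)].
Sum ≈ 1.0513.

1.0513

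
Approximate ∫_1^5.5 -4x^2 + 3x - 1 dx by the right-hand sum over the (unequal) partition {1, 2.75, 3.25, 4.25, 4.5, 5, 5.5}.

-230.375

Subinterval widths: 1.75, 0.5, 1, 0.25, 0.5, 0.5.
Right endpoints: 2.75, 3.25, 4.25, 4.5, 5, 5.5.
f(2.75) = -23, f(3.25) = -33.5, f(4.25) = -60.5, f(4.5) = -68.5, f(5) = -86, f(5.5) = -105.5.
Sum = Σ Δx_i · f(x_i).
Sum = -230.375.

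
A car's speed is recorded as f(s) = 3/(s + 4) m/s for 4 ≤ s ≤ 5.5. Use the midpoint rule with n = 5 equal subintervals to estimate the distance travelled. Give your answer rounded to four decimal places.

Δs = (5.5 − 4)/5 = 0.3.
Midpoints: 4.15, 4.45, 4.75, 5.05, 5.35.
f(4.15) = 60/163, f(4.45) = 60/169, f(4.75) = 12/35, f(5.05) = 60/181, f(5.35) = 60/187.
Sum = Δs · [f(4.15) + f(4.45) + f(4.75) + f(5.05) + f(5.35)].
Sum ≈ 0.5155.

0.5155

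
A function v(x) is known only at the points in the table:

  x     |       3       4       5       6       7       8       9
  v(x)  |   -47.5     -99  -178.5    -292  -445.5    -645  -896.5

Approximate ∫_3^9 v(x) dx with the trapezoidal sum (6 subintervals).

Δx = 1.
T_6 = (1/2)·[(-47.5) + 2·(-99) + 2·(-178.5) + 2·(-292) + 2·(-445.5) + 2·(-645) + (-896.5)] = -2132.

-2132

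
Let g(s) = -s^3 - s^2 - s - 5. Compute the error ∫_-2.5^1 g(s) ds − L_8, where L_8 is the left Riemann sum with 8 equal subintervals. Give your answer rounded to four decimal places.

Exact integral: ∫_-2.5^1 g(s) ds ≈ -10.901042.
L_8 ≈ -7.507568.
Error ≈ -10.901042 − (-7.507568) ≈ -3.3935.

-3.3935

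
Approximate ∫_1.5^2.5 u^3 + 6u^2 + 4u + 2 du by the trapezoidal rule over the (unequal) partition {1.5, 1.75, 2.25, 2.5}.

Subinterval widths: 0.25, 0.5, 0.25.
f(1.5) = 24.875, f(1.75) = 32.734375, f(2.25) = 52.765625, f(2.5) = 65.125.
On each subinterval the trapezoid contributes (Δu_i/2)·[f(u_{i-1}) + f(u_i)].
Sum = 43.3125.

43.3125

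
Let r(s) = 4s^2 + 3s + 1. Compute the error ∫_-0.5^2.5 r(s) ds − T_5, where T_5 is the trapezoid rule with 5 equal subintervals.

-0.72

Exact integral: ∫_-0.5^2.5 r(s) ds = 33.
T_5 = 33.72.
Error = 33 − 33.72 = -0.72.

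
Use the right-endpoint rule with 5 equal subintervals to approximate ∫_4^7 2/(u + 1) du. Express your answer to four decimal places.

Δu = (7 − 4)/5 = 0.6.
Right endpoints: 4.6, 5.2, 5.8, 6.4, 7.
f(4.6) = 5/14, f(5.2) = 10/31, f(5.8) = 5/17, f(6.4) = 10/37, f(7) = 0.25.
Sum = Δu · [f(4.6) + f(5.2) + f(5.8) + f(6.4) + f(7)].
Sum ≈ 0.8965.

0.8965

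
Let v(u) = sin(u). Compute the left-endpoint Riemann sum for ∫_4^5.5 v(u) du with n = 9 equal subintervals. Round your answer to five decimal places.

-1.36343

Δu = (5.5 − 4)/9 = 1/6.
Left endpoints: 4, 25/6, 13/3, 4.5, 14/3, 29/6, 5, 31/6, 16/3.
v(4) ≈ -0.75680, v(25/6) ≈ -0.85475, v(13/3) ≈ -0.92901, v(4.5) ≈ -0.97753, v(14/3) ≈ -0.99895, v(29/6) ≈ -0.99270, v(5) ≈ -0.95892, v(31/6) ≈ -0.89858, v(16/3) ≈ -0.81333.
Sum = Δu · [v(4) + v(25/6) + v(13/3) + ...].
Sum ≈ -1.36343.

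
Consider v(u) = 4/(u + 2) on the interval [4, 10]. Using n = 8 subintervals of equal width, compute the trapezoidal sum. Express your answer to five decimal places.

Δu = (10 − 4)/8 = 0.75.
v(4) = 2/3, v(4.75) = 16/27, v(5.5) = 8/15, v(6.25) = 16/33, v(7) = 4/9, v(7.75) = 16/39, v(8.5) = 8/21, v(9.25) = 16/45, v(10) = 1/3.
T_8 = (Δu/2)·[v(u_0) + 2v(u_1) + ... + 2v(u_{7}) + v(u_8)].
Sum ≈ 2.77649.

2.77649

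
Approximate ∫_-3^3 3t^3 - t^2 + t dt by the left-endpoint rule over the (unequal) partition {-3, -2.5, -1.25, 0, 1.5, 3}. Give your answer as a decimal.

-112.80859375

Subinterval widths: 0.5, 1.25, 1.25, 1.5, 1.5.
Left endpoints: -3, -2.5, -1.25, 0, 1.5.
f(-3) = -93, f(-2.5) = -55.625, f(-1.25) = -8.671875, f(0) = 0, f(1.5) = 9.375.
Sum = Σ Δt_i · f(t_i).
Sum = -112.80859375.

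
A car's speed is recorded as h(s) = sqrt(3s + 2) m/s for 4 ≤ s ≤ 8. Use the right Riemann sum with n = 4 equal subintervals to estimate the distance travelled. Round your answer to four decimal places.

Δs = (8 − 4)/4 = 1.
Right endpoints: 5, 6, 7, 8.
h(5) ≈ 4.1231, h(6) ≈ 4.4721, h(7) ≈ 4.7958, h(8) ≈ 5.0990.
Sum = Δs · [h(5) + h(6) + h(7) + h(8)].
Sum ≈ 18.4901.

18.4901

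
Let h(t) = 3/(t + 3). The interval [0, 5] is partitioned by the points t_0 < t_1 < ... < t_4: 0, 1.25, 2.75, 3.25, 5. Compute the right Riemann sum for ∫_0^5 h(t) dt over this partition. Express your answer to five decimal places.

2.56121

Subinterval widths: 1.25, 1.5, 0.5, 1.75.
Right endpoints: 1.25, 2.75, 3.25, 5.
h(1.25) = 12/17, h(2.75) = 12/23, h(3.25) = 0.48, h(5) = 0.375.
Sum = Σ Δt_i · h(t_i).
Sum ≈ 2.56121.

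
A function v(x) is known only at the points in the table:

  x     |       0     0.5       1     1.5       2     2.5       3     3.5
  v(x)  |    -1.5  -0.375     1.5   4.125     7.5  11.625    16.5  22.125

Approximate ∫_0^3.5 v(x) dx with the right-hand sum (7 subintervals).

31.5

Δx = 0.5.
Sum = 0.5·[(-0.375) + 1.5 + 4.125 + 7.5 + 11.625 + 16.5 + 22.125] = 31.5.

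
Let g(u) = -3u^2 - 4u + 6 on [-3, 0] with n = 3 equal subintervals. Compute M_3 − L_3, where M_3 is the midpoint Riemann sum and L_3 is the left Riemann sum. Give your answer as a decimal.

M_3 = 9.75.
L_3 = 0.
M_3 − L_3 = 9.75.

9.75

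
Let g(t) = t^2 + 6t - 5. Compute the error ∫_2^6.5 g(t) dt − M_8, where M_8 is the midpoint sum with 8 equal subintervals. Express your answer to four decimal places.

0.1187

Exact integral: ∫_2^6.5 g(t) dt = 181.125.
M_8 ≈ 181.006348.
Error ≈ 181.125 − 181.006348 ≈ 0.1187.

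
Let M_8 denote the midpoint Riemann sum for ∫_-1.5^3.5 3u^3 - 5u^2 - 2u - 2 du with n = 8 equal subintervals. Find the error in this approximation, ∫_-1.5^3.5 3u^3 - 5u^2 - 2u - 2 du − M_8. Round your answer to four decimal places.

Exact integral: ∫_-1.5^3.5 f(u) du ≈ 11.666667.
M_8 = 11.015625.
Error ≈ 11.666667 − 11.015625 ≈ 0.6510.

0.6510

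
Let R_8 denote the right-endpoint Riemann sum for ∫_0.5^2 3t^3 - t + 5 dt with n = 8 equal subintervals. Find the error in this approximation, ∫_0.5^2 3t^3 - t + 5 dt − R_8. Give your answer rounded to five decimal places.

-2.17310

Exact integral: ∫_0.5^2 f(t) dt = 17.578125.
R_8 ≈ 19.7512207.
Error ≈ 17.578125 − 19.7512207 ≈ -2.17310.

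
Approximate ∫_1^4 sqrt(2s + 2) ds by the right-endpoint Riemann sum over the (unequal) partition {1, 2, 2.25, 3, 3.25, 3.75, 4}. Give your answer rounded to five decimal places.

8.26873

Subinterval widths: 1, 0.25, 0.75, 0.25, 0.5, 0.25.
Right endpoints: 2, 2.25, 3, 3.25, 3.75, 4.
f(2) ≈ 2.44949, f(2.25) ≈ 2.54951, f(3) ≈ 2.82843, f(3.25) ≈ 2.91548, f(3.75) ≈ 3.08221, f(4) ≈ 3.16228.
Sum = Σ Δs_i · f(s_i).
Sum ≈ 8.26873.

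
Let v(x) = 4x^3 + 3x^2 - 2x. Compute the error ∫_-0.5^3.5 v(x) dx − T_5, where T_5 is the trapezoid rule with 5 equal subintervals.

Exact integral: ∫_-0.5^3.5 v(x) dx = 181.
T_5 = 189.96.
Error = 181 − 189.96 = -8.96.

-8.96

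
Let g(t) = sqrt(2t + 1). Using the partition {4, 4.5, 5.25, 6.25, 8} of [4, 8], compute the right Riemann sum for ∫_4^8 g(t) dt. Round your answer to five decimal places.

Subinterval widths: 0.5, 0.75, 1, 1.75.
Right endpoints: 4.5, 5.25, 6.25, 8.
g(4.5) ≈ 3.16228, g(5.25) ≈ 3.39116, g(6.25) ≈ 3.67423, g(8) ≈ 4.12311.
Sum = Σ Δt_i · g(t_i).
Sum ≈ 15.01418.

15.01418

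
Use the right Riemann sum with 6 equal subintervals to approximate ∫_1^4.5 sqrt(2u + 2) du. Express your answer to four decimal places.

9.8727

Δu = (4.5 − 1)/6 = 7/12.
Right endpoints: 19/12, 13/6, 2.75, 10/3, 47/12, 4.5.
f(19/12) ≈ 2.2730, f(13/6) ≈ 2.5166, f(2.75) ≈ 2.7386, f(10/3) ≈ 2.9439, f(47/12) ≈ 3.1358, f(4.5) ≈ 3.3166.
Sum = Δu · [f(19/12) + f(13/6) + f(2.75) + ...].
Sum ≈ 9.8727.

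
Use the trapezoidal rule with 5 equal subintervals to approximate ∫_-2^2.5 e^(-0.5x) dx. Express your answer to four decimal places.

Δx = (2.5 − (-2))/5 = 0.9.
f(-2) ≈ 2.7183, f(-1.1) ≈ 1.7333, f(-0.2) ≈ 1.1052, f(0.7) ≈ 0.7047, f(1.6) ≈ 0.4493, f(2.5) ≈ 0.2865.
T_5 = (Δx/2)·[f(x_0) + 2f(x_1) + ... + 2f(x_{4}) + f(x_5)].
Sum ≈ 4.9454.

4.9454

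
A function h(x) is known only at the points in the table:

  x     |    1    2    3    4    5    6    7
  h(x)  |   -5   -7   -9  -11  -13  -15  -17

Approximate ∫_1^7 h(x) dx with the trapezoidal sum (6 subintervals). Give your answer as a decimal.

Δx = 1.
T_6 = (1/2)·[(-5) + 2·(-7) + 2·(-9) + 2·(-11) + 2·(-13) + 2·(-15) + (-17)] = -66.

-66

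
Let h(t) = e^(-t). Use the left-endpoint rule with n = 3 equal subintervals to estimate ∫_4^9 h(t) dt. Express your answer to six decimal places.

0.037381

Δt = (9 − 4)/3 = 5/3.
Left endpoints: 4, 17/3, 22/3.
h(4) ≈ 0.018316, h(17/3) ≈ 0.003459, h(22/3) ≈ 0.000653.
Sum = Δt · [h(4) + h(17/3) + h(22/3)].
Sum ≈ 0.037381.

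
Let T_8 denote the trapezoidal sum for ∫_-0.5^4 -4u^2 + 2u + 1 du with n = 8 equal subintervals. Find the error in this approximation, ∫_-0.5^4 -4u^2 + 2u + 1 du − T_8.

Exact integral: ∫_-0.5^4 f(u) du = -65.25.
T_8 = -66.19921875.
Error = -65.25 − (-66.19921875) = 0.94921875.

0.94921875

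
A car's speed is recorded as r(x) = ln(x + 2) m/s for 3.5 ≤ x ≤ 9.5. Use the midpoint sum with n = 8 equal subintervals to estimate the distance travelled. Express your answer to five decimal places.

Δx = (9.5 − 3.5)/8 = 0.75.
Midpoints: 3.875, 4.625, 5.375, 6.125, 6.875, 7.625, 8.375, 9.125.
r(3.875) ≈ 1.77071, r(4.625) ≈ 1.89085, r(5.375) ≈ 1.99810, r(6.125) ≈ 2.09495, r(6.875) ≈ 2.18324, r(7.625) ≈ 2.26436, r(8.375) ≈ 2.33940, r(9.125) ≈ 2.40919.
Sum = Δx · [r(3.875) + r(4.625) + r(5.375) + ...].
Sum ≈ 12.71310.

12.71310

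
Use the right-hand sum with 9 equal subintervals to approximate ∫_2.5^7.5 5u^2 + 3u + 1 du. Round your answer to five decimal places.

831.98045

Δu = (7.5 − 2.5)/9 = 5/9.
Right endpoints: 55/18, 65/18, 25/6, 85/18, 95/18, 35/6, 115/18, 125/18, 7.5.
f(55/18) = 18419/324, f(65/18) = 24959/324, f(25/6) = 3611/36, f(85/18) = 41039/324, f(95/18) = 50579/324, f(35/6) = 6791/36, f(115/18) = 72659/324, f(125/18) = 85199/324, f(7.5) = 304.75.
Sum = Δu · [f(55/18) + f(65/18) + f(25/6) + ...].
Sum ≈ 831.98045.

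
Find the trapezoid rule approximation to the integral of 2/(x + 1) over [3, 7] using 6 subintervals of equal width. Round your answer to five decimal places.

1.38975

Δx = (7 − 3)/6 = 2/3.
f(3) = 0.5, f(11/3) = 3/7, f(13/3) = 0.375, f(5) = 1/3, f(17/3) = 0.3, f(19/3) = 3/11, f(7) = 0.25.
T_6 = (Δx/2)·[f(x_0) + 2f(x_1) + ... + 2f(x_{5}) + f(x_6)].
Sum ≈ 1.38975.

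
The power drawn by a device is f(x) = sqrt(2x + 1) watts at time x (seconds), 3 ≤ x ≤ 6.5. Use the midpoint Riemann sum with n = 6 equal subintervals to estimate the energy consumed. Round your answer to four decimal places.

11.2892

Δx = (6.5 − 3)/6 = 7/12.
Midpoints: 79/24, 3.875, 107/24, 121/24, 5.625, 149/24.
f(79/24) ≈ 2.7538, f(3.875) ≈ 2.9580, f(107/24) ≈ 3.1491, f(121/24) ≈ 3.3292, f(5.625) ≈ 3.5000, f(149/24) ≈ 3.6629.
Sum = Δx · [f(79/24) + f(3.875) + f(107/24) + ...].
Sum ≈ 11.2892.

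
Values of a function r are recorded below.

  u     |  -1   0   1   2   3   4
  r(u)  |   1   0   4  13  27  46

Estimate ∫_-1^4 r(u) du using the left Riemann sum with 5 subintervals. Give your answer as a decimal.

45

Δu = 1.
Sum = 1·[1 + 0 + 4 + 13 + 27] = 45.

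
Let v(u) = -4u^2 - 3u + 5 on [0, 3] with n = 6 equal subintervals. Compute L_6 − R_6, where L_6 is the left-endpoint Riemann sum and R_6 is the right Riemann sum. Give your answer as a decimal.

L_6 = -23.75.
R_6 = -46.25.
L_6 − R_6 = 22.5.

22.5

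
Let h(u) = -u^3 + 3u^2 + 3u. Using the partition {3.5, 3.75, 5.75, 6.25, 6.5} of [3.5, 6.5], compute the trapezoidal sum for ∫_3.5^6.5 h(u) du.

Subinterval widths: 0.25, 2, 0.5, 0.25.
h(3.5) = 4.375, h(3.75) = 0.703125, h(5.75) = -73.671875, h(6.25) = -108.203125, h(6.5) = -128.375.
On each subinterval the trapezoid contributes (Δu_i/2)·[h(u_{i-1}) + h(u_i)].
Sum = -147.375.

-147.375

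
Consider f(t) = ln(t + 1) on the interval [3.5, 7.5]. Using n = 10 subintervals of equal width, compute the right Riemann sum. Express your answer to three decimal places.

7.548

Δt = (7.5 − 3.5)/10 = 0.4.
Right endpoints: 3.9, 4.3, 4.7, 5.1, 5.5, 5.9, 6.3, 6.7, 7.1, 7.5.
f(3.9) ≈ 1.589, f(4.3) ≈ 1.668, f(4.7) ≈ 1.740, f(5.1) ≈ 1.808, f(5.5) ≈ 1.872, f(5.9) ≈ 1.932, f(6.3) ≈ 1.988, f(6.7) ≈ 2.041, f(7.1) ≈ 2.092, f(7.5) ≈ 2.140.
Sum = Δt · [f(3.9) + f(4.3) + f(4.7) + ...].
Sum ≈ 7.548.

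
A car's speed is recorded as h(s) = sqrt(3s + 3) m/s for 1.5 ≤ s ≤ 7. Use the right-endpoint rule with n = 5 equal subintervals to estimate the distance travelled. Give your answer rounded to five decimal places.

22.72750

Δs = (7 − 1.5)/5 = 1.1.
Right endpoints: 2.6, 3.7, 4.8, 5.9, 7.
h(2.6) ≈ 3.28634, h(3.7) ≈ 3.75500, h(4.8) ≈ 4.17133, h(5.9) ≈ 4.54973, h(7) ≈ 4.89898.
Sum = Δs · [h(2.6) + h(3.7) + h(4.8) + h(5.9) + h(7)].
Sum ≈ 22.72750.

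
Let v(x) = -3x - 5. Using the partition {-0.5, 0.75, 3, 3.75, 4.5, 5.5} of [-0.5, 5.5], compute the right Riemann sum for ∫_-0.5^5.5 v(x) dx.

Subinterval widths: 1.25, 2.25, 0.75, 0.75, 1.
Right endpoints: 0.75, 3, 3.75, 4.5, 5.5.
v(0.75) = -7.25, v(3) = -14, v(3.75) = -16.25, v(4.5) = -18.5, v(5.5) = -21.5.
Sum = Σ Δx_i · v(x_i).
Sum = -88.125.

-88.125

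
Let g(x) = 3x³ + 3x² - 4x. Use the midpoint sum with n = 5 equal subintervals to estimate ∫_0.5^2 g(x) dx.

12.1678125

Δx = (2 − 0.5)/5 = 0.3.
Midpoints: 0.65, 0.95, 1.25, 1.55, 1.85.
g(0.65) = -0.508625, g(0.95) = 1.479625, g(1.25) = 5.546875, g(1.55) = 12.179125, g(1.85) = 21.862375.
Sum = Δx · [g(0.65) + g(0.95) + g(1.25) + g(1.55) + g(1.85)].
Sum = 12.1678125.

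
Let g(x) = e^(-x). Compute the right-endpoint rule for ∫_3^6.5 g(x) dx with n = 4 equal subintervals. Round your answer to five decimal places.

Δx = (6.5 − 3)/4 = 0.875.
Right endpoints: 3.875, 4.75, 5.625, 6.5.
g(3.875) ≈ 0.02075, g(4.75) ≈ 0.00865, g(5.625) ≈ 0.00361, g(6.5) ≈ 0.00150.
Sum = Δx · [g(3.875) + g(4.75) + g(5.625) + g(6.5)].
Sum ≈ 0.03020.

0.03020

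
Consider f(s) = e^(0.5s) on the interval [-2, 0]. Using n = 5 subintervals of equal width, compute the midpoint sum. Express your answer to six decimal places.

1.262137

Δs = (0 − (-2))/5 = 0.4.
Midpoints: -1.8, -1.4, -1, -0.6, -0.2.
f(-1.8) ≈ 0.406570, f(-1.4) ≈ 0.496585, f(-1) ≈ 0.606531, f(-0.6) ≈ 0.740818, f(-0.2) ≈ 0.904837.
Sum = Δs · [f(-1.8) + f(-1.4) + f(-1) + f(-0.6) + f(-0.2)].
Sum ≈ 1.262137.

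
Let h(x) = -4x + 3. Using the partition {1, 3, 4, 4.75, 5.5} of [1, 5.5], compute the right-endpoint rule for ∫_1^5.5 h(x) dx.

-57.25

Subinterval widths: 2, 1, 0.75, 0.75.
Right endpoints: 3, 4, 4.75, 5.5.
h(3) = -9, h(4) = -13, h(4.75) = -16, h(5.5) = -19.
Sum = Σ Δx_i · h(x_i).
Sum = -57.25.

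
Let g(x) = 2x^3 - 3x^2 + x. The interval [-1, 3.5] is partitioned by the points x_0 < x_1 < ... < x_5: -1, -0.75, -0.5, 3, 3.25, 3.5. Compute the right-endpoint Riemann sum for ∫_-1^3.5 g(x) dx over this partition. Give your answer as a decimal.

126.984375

Subinterval widths: 0.25, 0.25, 3.5, 0.25, 0.25.
Right endpoints: -0.75, -0.5, 3, 3.25, 3.5.
g(-0.75) = -3.28125, g(-0.5) = -1.5, g(3) = 30, g(3.25) = 40.21875, g(3.5) = 52.5.
Sum = Σ Δx_i · g(x_i).
Sum = 126.984375.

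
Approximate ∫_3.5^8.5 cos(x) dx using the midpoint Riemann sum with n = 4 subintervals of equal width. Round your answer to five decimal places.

1.22765

Δx = (8.5 − 3.5)/4 = 1.25.
Midpoints: 4.125, 5.375, 6.625, 7.875.
f(4.125) ≈ -0.55419, f(5.375) ≈ 0.61518, f(6.625) ≈ 0.94215, f(7.875) ≈ -0.02102.
Sum = Δx · [f(4.125) + f(5.375) + f(6.625) + f(7.875)].
Sum ≈ 1.22765.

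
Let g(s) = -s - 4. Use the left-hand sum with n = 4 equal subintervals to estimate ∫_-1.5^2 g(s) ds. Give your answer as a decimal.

Δs = (2 − (-1.5))/4 = 0.875.
Left endpoints: -1.5, -0.625, 0.25, 1.125.
g(-1.5) = -2.5, g(-0.625) = -3.375, g(0.25) = -4.25, g(1.125) = -5.125.
Sum = Δs · [g(-1.5) + g(-0.625) + g(0.25) + g(1.125)].
Sum = -13.34375.

-13.34375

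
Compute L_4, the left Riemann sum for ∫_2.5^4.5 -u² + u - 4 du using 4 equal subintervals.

Δu = (4.5 − 2.5)/4 = 0.5.
Left endpoints: 2.5, 3, 3.5, 4.
f(2.5) = -7.75, f(3) = -10, f(3.5) = -12.75, f(4) = -16.
Sum = Δu · [f(2.5) + f(3) + f(3.5) + f(4)].
Sum = -23.25.

-23.25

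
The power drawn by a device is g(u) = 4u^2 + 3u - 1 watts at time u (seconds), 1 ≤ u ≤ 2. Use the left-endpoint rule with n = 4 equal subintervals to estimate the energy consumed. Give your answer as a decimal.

11

Δu = (2 − 1)/4 = 0.25.
Left endpoints: 1, 1.25, 1.5, 1.75.
g(1) = 6, g(1.25) = 9, g(1.5) = 12.5, g(1.75) = 16.5.
Sum = Δu · [g(1) + g(1.25) + g(1.5) + g(1.75)].
Sum = 11.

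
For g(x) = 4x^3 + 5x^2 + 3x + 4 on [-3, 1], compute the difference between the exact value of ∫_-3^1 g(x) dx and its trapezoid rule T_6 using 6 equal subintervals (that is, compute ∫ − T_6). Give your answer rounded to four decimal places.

Exact integral: ∫_-3^1 g(x) dx ≈ -29.333333.
T_6 ≈ -31.407407.
Error ≈ -29.333333 − (-31.407407) ≈ 2.0741.

2.0741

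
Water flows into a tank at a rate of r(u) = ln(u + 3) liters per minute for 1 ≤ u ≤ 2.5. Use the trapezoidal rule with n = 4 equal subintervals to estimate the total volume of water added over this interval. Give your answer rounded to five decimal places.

Δu = (2.5 − 1)/4 = 0.375.
r(1) ≈ 1.38629, r(1.375) ≈ 1.47591, r(1.75) ≈ 1.55814, r(2.125) ≈ 1.63413, r(2.5) ≈ 1.70475.
T_4 = (Δu/2)·[r(u_0) + 2r(u_1) + 2r(u_2) + 2r(u_3) + r(u_4)].
Sum ≈ 2.33014.

2.33014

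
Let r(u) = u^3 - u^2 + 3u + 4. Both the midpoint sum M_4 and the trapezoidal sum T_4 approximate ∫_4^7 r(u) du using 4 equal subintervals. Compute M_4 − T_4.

M_4 = 502.5703125.
T_4 = 509.109375.
M_4 − T_4 = -6.5390625.

-6.5390625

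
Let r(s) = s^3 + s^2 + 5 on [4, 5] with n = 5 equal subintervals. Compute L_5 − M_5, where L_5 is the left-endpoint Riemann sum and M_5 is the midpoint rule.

L_5 = 110.68.
M_5 = 117.535.
L_5 − M_5 = -6.855.

-6.855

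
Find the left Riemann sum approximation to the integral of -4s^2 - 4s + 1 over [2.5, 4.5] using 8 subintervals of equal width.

Δs = (4.5 − 2.5)/8 = 0.25.
Left endpoints: 2.5, 2.75, 3, 3.25, 3.5, 3.75, 4, 4.25.
f(2.5) = -34, f(2.75) = -40.25, f(3) = -47, f(3.25) = -54.25, f(3.5) = -62, f(3.75) = -70.25, f(4) = -79, f(4.25) = -88.25.
Sum = Δs · [f(2.5) + f(2.75) + f(3) + ...].
Sum = -118.75.

-118.75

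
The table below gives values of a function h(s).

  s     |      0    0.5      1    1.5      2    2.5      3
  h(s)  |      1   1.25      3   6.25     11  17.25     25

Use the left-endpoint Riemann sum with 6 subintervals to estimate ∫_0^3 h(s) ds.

19.875

Δs = 0.5.
Sum = 0.5·[1 + 1.25 + 3 + 6.25 + 11 + 17.25] = 19.875.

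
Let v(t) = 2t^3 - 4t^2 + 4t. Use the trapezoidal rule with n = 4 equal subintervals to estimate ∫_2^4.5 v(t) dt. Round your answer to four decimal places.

Δt = (4.5 − 2)/4 = 0.625.
v(2) = 8, v(2.625) = 19.11328125, v(3.25) = 39.40625, v(3.875) = 71.80859375, v(4.5) = 119.25.
T_4 = (Δt/2)·[v(t_0) + 2v(t_1) + 2v(t_2) + 2v(t_3) + v(t_4)].
Sum ≈ 121.2207.

121.2207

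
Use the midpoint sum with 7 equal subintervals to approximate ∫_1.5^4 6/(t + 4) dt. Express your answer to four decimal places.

2.2476

Δt = (4 − 1.5)/7 = 5/14.
Midpoints: 47/28, 57/28, 67/28, 2.75, 87/28, 97/28, 107/28.
f(47/28) = 56/53, f(57/28) = 168/169, f(67/28) = 168/179, f(2.75) = 8/9, f(87/28) = 168/199, f(97/28) = 168/209, f(107/28) = 56/73.
Sum = Δt · [f(47/28) + f(57/28) + f(67/28) + ...].
Sum ≈ 2.2476.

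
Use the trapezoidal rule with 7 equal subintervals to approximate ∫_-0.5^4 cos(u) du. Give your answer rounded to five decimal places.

Δu = (4 − (-0.5))/7 = 9/14.
f(-0.5) ≈ 0.87758, f(1/7) ≈ 0.98981, f(11/14) ≈ 0.70688, f(10/7) ≈ 0.14175, f(29/14) ≈ -0.47998, f(19/7) ≈ -0.91009, f(47/14) ≈ -0.97686, f(4) ≈ -0.65364.
T_7 = (Δu/2)·[f(u_0) + 2f(u_1) + ... + 2f(u_{6}) + f(u_7)].
Sum ≈ -0.26776.

-0.26776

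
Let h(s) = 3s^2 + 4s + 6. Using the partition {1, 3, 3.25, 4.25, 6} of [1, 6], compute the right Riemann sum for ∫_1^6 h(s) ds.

Subinterval widths: 2, 0.25, 1, 1.75.
Right endpoints: 3, 3.25, 4.25, 6.
h(3) = 45, h(3.25) = 50.6875, h(4.25) = 77.1875, h(6) = 138.
Sum = Σ Δs_i · h(s_i).
Sum = 421.359375.

421.359375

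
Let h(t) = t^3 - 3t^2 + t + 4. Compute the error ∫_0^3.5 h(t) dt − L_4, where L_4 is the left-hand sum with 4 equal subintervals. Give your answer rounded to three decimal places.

Exact integral: ∫_0^3.5 h(t) dt = 14.765625.
L_4 ≈ 11.55957.
Error ≈ 14.765625 − 11.55957 ≈ 3.206.

3.206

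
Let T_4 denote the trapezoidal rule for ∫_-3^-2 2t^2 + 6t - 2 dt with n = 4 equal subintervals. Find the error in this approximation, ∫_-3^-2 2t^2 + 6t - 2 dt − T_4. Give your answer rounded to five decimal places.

-0.02083

Exact integral: ∫_-3^-2 f(t) dt ≈ -4.3333333.
T_4 = -4.3125.
Error ≈ -4.3333333 − (-4.3125) ≈ -0.02083.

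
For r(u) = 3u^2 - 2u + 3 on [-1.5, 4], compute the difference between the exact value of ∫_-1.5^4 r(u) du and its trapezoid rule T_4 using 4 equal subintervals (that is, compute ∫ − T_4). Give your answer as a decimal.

Exact integral: ∫_-1.5^4 r(u) du = 70.125.
T_4 = 75.32421875.
Error = 70.125 − 75.32421875 = -5.19921875.

-5.19921875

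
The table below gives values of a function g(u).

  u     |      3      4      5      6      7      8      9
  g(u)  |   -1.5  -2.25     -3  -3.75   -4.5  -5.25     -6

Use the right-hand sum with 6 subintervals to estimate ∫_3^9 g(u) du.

Δu = 1.
Sum = 1·[(-2.25) + (-3) + (-3.75) + (-4.5) + (-5.25) + (-6)] = -24.75.

-24.75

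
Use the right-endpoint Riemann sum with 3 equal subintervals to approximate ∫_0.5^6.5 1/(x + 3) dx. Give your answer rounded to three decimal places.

Δx = (6.5 − 0.5)/3 = 2.
Right endpoints: 2.5, 4.5, 6.5.
f(2.5) = 2/11, f(4.5) = 2/15, f(6.5) = 2/19.
Sum = Δx · [f(2.5) + f(4.5) + f(6.5)].
Sum ≈ 0.841.

0.841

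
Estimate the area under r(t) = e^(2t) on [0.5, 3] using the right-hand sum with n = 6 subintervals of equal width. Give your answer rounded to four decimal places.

295.2992

Δt = (3 − 0.5)/6 = 5/12.
Right endpoints: 11/12, 4/3, 1.75, 13/6, 31/12, 3.
r(11/12) ≈ 6.2547, r(4/3) ≈ 14.3919, r(1.75) ≈ 33.1155, r(13/6) ≈ 76.1979, r(31/12) ≈ 175.3294, r(3) ≈ 403.4288.
Sum = Δt · [r(11/12) + r(4/3) + r(1.75) + ...].
Sum ≈ 295.2992.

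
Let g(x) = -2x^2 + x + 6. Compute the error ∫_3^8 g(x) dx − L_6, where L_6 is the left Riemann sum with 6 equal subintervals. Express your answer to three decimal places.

Exact integral: ∫_3^8 g(x) dx ≈ -265.83333.
L_6 ≈ -223.24074.
Error ≈ -265.83333 − (-223.24074) ≈ -42.593.

-42.593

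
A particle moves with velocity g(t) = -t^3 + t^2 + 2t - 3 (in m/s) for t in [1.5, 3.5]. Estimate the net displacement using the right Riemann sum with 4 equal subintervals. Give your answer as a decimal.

-26

Δt = (3.5 − 1.5)/4 = 0.5.
Right endpoints: 2, 2.5, 3, 3.5.
g(2) = -3, g(2.5) = -7.375, g(3) = -15, g(3.5) = -26.625.
Sum = Δt · [g(2) + g(2.5) + g(3) + g(3.5)].
Sum = -26.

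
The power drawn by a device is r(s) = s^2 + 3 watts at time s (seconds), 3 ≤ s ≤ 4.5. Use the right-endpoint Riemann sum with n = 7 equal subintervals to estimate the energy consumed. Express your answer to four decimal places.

27.0918

Δs = (4.5 − 3)/7 = 3/14.
Right endpoints: 45/14, 24/7, 51/14, 27/7, 57/14, 30/7, 4.5.
r(45/14) = 2613/196, r(24/7) = 723/49, r(51/14) = 3189/196, r(27/7) = 876/49, r(57/14) = 3837/196, r(30/7) = 1047/49, r(4.5) = 23.25.
Sum = Δs · [r(45/14) + r(24/7) + r(51/14) + ...].
Sum ≈ 27.0918.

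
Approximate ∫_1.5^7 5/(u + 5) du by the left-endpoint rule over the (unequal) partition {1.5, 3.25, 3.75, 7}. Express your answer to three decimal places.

3.506

Subinterval widths: 1.75, 0.5, 3.25.
Left endpoints: 1.5, 3.25, 3.75.
f(1.5) = 10/13, f(3.25) = 20/33, f(3.75) = 4/7.
Sum = Σ Δu_i · f(u_i).
Sum ≈ 3.506.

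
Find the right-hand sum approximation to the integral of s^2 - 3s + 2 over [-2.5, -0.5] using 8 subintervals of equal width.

Δs = (-0.5 − (-2.5))/8 = 0.25.
Right endpoints: -2.25, -2, -1.75, -1.5, -1.25, -1, -0.75, -0.5.
f(-2.25) = 13.8125, f(-2) = 12, f(-1.75) = 10.3125, f(-1.5) = 8.75, f(-1.25) = 7.3125, f(-1) = 6, f(-0.75) = 4.8125, f(-0.5) = 3.75.
Sum = Δs · [f(-2.25) + f(-2) + f(-1.75) + ...].
Sum = 16.6875.

16.6875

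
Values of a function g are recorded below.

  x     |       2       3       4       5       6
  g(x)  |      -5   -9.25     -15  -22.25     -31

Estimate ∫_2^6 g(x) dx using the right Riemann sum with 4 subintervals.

-77.5

Δx = 1.
Sum = 1·[(-9.25) + (-15) + (-22.25) + (-31)] = -77.5.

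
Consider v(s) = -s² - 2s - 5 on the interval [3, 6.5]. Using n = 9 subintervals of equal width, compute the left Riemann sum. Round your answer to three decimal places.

-125.553

Δs = (6.5 − 3)/9 = 7/18.
Left endpoints: 3, 61/18, 34/9, 25/6, 41/9, 89/18, 16/3, 103/18, 55/9.
v(3) = -20, v(61/18) = -7537/324, v(34/9) = -2173/81, v(25/6) = -1105/36, v(41/9) = -2824/81, v(89/18) = -12745/324, v(16/3) = -397/9, v(103/18) = -15937/324, v(55/9) = -4420/81.
Sum = Δs · [v(3) + v(61/18) + v(34/9) + ...].
Sum ≈ -125.553.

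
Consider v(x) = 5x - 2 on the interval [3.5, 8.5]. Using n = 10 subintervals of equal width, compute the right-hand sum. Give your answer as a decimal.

146.25

Δx = (8.5 − 3.5)/10 = 0.5.
Right endpoints: 4, 4.5, 5, 5.5, 6, 6.5, 7, 7.5, 8, 8.5.
v(4) = 18, v(4.5) = 20.5, v(5) = 23, v(5.5) = 25.5, v(6) = 28, v(6.5) = 30.5, v(7) = 33, v(7.5) = 35.5, v(8) = 38, v(8.5) = 40.5.
Sum = Δx · [v(4) + v(4.5) + v(5) + ...].
Sum = 146.25.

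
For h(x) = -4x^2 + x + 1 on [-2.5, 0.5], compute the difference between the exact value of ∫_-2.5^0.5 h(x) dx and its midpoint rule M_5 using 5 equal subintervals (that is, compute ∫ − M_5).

Exact integral: ∫_-2.5^0.5 h(x) dx = -21.
M_5 = -20.64.
Error = -21 − (-20.64) = -0.36.

-0.36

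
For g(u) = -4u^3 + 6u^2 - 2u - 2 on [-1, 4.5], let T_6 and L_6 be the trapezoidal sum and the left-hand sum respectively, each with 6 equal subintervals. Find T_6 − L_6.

T_6 ≈ -266.61632.
L_6 ≈ -145.61632.
T_6 − L_6 = -121.

-121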